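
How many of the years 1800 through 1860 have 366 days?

Years divisible by 4: 1800, 1804, …, 1860 — 16 in all.
Of these, 1800 is divisible by 100 but not 400, so not leap.
Leap years: 16 − 1 = 15.

15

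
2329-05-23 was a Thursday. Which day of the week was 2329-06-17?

May 2329: 31 − 23 = 8 days remain.
June 1–17, 2329: 17 days.
Total: 8 + 17 = 25 days.
25 mod 7 = 4, so 4 days after Thursday is Monday.

Monday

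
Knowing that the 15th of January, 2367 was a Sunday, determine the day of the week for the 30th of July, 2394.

From January 15, 2367 to January 15, 2394: 27 years, of which 7 contain a Feb 29 — 20×365 + 7×366 = 9862 days.
January 2394: 31 − 15 = 16 days remain.
Then February 2394 (28), March (31), April (30), May (31), June (30): 28 + 31 + 30 + 31 + 30 = 150 days.
July 1–30, 2394: 30 days.
Residual: 196 days.
Total: 10058 days.
10058 mod 7 = 6, so 6 days after Sunday is Saturday.

Saturday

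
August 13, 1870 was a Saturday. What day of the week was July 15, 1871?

August 1870: 31 − 13 = 18 days remain.
Then 10 full months totalling 303 days.
July 1–15, 1871: 15 days.
Residual: 336 days.
Total: 336 days.
336 is a multiple of 7, so July 15, 1871 falls on the same weekday: Saturday.

Saturday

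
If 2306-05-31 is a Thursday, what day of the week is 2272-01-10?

Wednesday

Count forward from the earlier date (January 10, 2272) to the later (May 31, 2306):
Day-of-year of January 10, 2272: 10.
Day-of-year of May 31, 2306: 151.
2272 has 366 days, so 366 − 10 = 356 days remain in 2272.
Full years 2273–2305: 26 common + 7 leap = 26×365 + 7×366 = 12052 days.
Total: 356 + 12052 + 151 = 12559 days.
12559 mod 7 = 1, so 1 day before Thursday is Wednesday.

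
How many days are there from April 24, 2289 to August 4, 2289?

102

April 2289: 30 − 24 = 6 days remain.
Then May (31), June (30), July (31): 31 + 30 + 31 = 92 days.
August 1–4, 2289: 4 days.
Total: 6 + 92 + 4 = 102 days.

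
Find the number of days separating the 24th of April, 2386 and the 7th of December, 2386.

April 2386: 30 − 24 = 6 days remain.
Then May (31), June (30), July (31), August (31), September (30), October (31), November (30): 31 + 30 + 31 + 31 + 30 + 31 + 30 = 214 days.
December 1–7, 2386: 7 days.
Total: 6 + 214 + 7 = 227 days.

227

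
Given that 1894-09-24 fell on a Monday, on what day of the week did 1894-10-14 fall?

Sunday

September 1894: 30 − 24 = 6 days remain.
October 1–14, 1894: 14 days.
Total: 6 + 14 = 20 days.
20 mod 7 = 6, so 6 days after Monday is Sunday.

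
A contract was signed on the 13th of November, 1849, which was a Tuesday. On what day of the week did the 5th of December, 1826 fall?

Count forward from the earlier date (December 5, 1826) to the later (November 13, 1849):
From December 5, 1826 to December 5, 1848: 22 years, of which 6 contain a Feb 29 — 16×365 + 6×366 = 8036 days.
December 1848: 31 − 5 = 26 days remain.
Then 10 full months totalling 304 days.
November 1–13, 1849: 13 days.
Residual: 343 days.
Total: 8379 days.
8379 is a multiple of 7, so the 5th of December, 1826 falls on the same weekday: Tuesday.

Tuesday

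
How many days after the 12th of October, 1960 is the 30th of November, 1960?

October 1960: 31 − 12 = 19 days remain.
November 1–30, 1960: 30 days.
Total: 19 + 30 = 49 days.

49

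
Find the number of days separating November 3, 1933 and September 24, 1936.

1056

Day-of-year of November 3, 1933: 307.
Day-of-year of September 24, 1936: 268.
1933 has 365 days, so 365 − 307 = 58 days remain in 1933.
Full years: 1934: 365; 1935: 365. Sum = 730.
Total: 58 + 730 + 268 = 1056 days.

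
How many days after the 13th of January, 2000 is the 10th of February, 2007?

From January 13, 2000 to January 13, 2007: 7 years, of which 2 contain a Feb 29 — 5×365 + 2×366 = 2557 days.
(2000 is a leap year (divisible by 400).)
January 2007: 31 − 13 = 18 days remain.
February 1–10, 2007: 10 days (2007 is not a leap year).
Residual: 28 days.
Total: 2585 days.

2585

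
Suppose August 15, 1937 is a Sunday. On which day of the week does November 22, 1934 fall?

Count forward from the earlier date (November 22, 1934) to the later (August 15, 1937):
Day-of-year of November 22, 1934: 326.
Day-of-year of August 15, 1937: 227.
1934 has 365 days, so 365 − 326 = 39 days remain in 1934.
Full years: 1935: 365; 1936: 366. Sum = 731.
Total: 39 + 731 + 227 = 997 days.
997 mod 7 = 3, so 3 days before Sunday is Thursday.

Thursday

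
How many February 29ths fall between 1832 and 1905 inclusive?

Years divisible by 4: 1832, 1836, …, 1904 — 19 in all.
Of these, 1900 is divisible by 100 but not 400, so not leap.
Leap years: 19 − 1 = 18.

18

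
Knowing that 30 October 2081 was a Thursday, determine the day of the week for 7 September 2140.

Wednesday

From October 30, 2081 to October 30, 2139: 58 years, of which 13 contain a Feb 29 — 45×365 + 13×366 = 21183 days.
(2100 is not a leap year (divisible by 100 but not 400).)
October 2139: 31 − 30 = 1 day remains.
Then 10 full months totalling 305 days.
September 1–7, 2140: 7 days.
Residual: 313 days.
Total: 21496 days.
21496 mod 7 = 6, so 6 days after Thursday is Wednesday.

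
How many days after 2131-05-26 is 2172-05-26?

14976

From May 26, 2131 to May 26, 2172: 41 years, of which 11 contain a Feb 29 — 30×365 + 11×366 = 14976 days.
Total: 14976 days.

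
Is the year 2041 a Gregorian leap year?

No

2041 is not a leap year.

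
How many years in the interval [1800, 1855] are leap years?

Years divisible by 4: 1800, 1804, …, 1852 — 14 in all.
Of these, 1800 is divisible by 100 but not 400, so not leap.
Leap years: 14 − 1 = 13.

13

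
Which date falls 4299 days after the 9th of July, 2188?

the 17th of April, 2200

Count 4299 days after July 9, 2188:
Day-of-year of July 9, 2188: 191.
Day-of-year of April 17, 2200: 107.
2188 has 366 days, so 366 − 191 = 175 days remain in 2188.
Full years 2189–2199: 9 common + 2 leap = 9×365 + 2×366 = 4017 days.
Total: 175 + 4017 + 107 = 4299 days.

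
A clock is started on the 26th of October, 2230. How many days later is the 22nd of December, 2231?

422

Day-of-year of October 26, 2230: 299.
Day-of-year of December 22, 2231: 356.
2230 has 365 days, so 365 − 299 = 66 days remain in 2230.
Total: 66 + 356 = 422 days.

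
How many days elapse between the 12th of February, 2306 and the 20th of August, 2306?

February 2306: 28 − 12 = 16 days remain (2306 is not a leap year, so February has 28 days).
Then March (31), April (30), May (31), June (30), July (31): 31 + 30 + 31 + 30 + 31 = 153 days.
August 1–20, 2306: 20 days.
Total: 16 + 153 + 20 = 189 days.

189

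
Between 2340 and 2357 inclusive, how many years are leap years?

Years divisible by 4 in [2340, 2357]: 2340, 2344, 2348, 2352, 2356.
No century exceptions apply. Count: 5.

5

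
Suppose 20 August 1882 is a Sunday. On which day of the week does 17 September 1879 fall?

Count forward from the earlier date (September 17, 1879) to the later (August 20, 1882):
September 17, 1879 → September 17, 1880: 366 days (1880 is a leap year).
September 17, 1880 → September 17, 1881: 365 days.
September 1881: 30 − 17 = 13 days remain.
Then 10 full months totalling 304 days.
August 1–20, 1882: 20 days.
Residual: 337 days.
Total: 1068 days.
1068 mod 7 = 4, so 4 days before Sunday is Wednesday.

Wednesday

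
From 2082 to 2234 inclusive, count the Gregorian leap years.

Years divisible by 4: 2084, 2088, …, 2232 — 38 in all.
Of these, 2100, 2200 are divisible by 100 but not 400, so not leap.
Leap years: 38 − 2 = 36.

36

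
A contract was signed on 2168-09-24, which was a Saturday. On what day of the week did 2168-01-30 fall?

Count forward from the earlier date (January 30, 2168) to the later (September 24, 2168):
January 2168: 31 − 30 = 1 day remains.
Then February 2168 (29), March (31), April (30), May (31), June (30), July (31), August (31): 29 + 31 + 30 + 31 + 30 + 31 + 31 = 213 days.
September 1–24, 2168: 24 days.
Total: 1 + 213 + 24 = 238 days.
238 is a multiple of 7, so 2168-01-30 falls on the same weekday: Saturday.

Saturday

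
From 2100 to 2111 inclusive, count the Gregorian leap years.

2

Years divisible by 4 in [2100, 2111]: 2100, 2104, 2108.
Of these, 2100 is divisible by 100 but not 400, so not leap.
Leap years: 3 − 1 = 2.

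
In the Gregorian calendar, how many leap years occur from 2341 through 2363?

5

Years divisible by 4 in [2341, 2363]: 2344, 2348, 2352, 2356, 2360.
No century exceptions apply. Count: 5.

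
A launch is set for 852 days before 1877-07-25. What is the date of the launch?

1875-03-26

Count 852 days before July 25, 1877:
March 26, 1875 → March 26, 1876: 366 days (1876 is a leap year).
March 26, 1876 → March 26, 1877: 365 days.
March 1877: 31 − 26 = 5 days remain.
Then April (30), May (31), June (30): 30 + 31 + 30 = 91 days.
July 1–25, 1877: 25 days.
Residual: 121 days.
Total: 852 days.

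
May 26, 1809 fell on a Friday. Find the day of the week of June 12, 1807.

Count forward from the earlier date (June 12, 1807) to the later (May 26, 1809):
Day-of-year of June 12, 1807: 163.
Day-of-year of May 26, 1809: 146.
1807 has 365 days, so 365 − 163 = 202 days remain in 1807.
Full years: 1808: 366. Sum = 366.
Total: 202 + 366 + 146 = 714 days.
714 is a multiple of 7, so June 12, 1807 falls on the same weekday: Friday.

Friday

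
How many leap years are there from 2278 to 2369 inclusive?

Years divisible by 4: 2280, 2284, …, 2368 — 23 in all.
Of these, 2300 is divisible by 100 but not 400, so not leap.
Leap years: 23 − 1 = 22.

22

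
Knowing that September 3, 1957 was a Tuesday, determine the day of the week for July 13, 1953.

Count forward from the earlier date (July 13, 1953) to the later (September 3, 1957):
July 13, 1953 → July 13, 1954: 365 days.
July 13, 1954 → July 13, 1955: 365 days.
July 13, 1955 → July 13, 1956: 366 days (1956 is a leap year).
July 13, 1956 → July 13, 1957: 365 days.
July 1957: 31 − 13 = 18 days remain.
Then August (31): 31 days.
September 1–3, 1957: 3 days.
Residual: 52 days.
Total: 1513 days.
1513 mod 7 = 1, so 1 day before Tuesday is Monday.

Monday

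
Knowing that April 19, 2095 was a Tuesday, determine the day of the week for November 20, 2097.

Day-of-year of April 19, 2095: 109.
Day-of-year of November 20, 2097: 324.
2095 has 365 days, so 365 − 109 = 256 days remain in 2095.
Full years: 2096: 366. Sum = 366.
Total: 256 + 366 + 324 = 946 days.
946 mod 7 = 1, so 1 day after Tuesday is Wednesday.

Wednesday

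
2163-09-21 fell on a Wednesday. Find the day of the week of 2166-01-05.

Sunday

September 21, 2163 → September 21, 2164: 366 days (2164 is a leap year).
September 21, 2164 → September 21, 2165: 365 days.
September 2165: 30 − 21 = 9 days remain.
Then October (31), November (30), December (31): 31 + 30 + 31 = 92 days.
January 1–5, 2166: 5 days.
Residual: 106 days.
Total: 837 days.
837 mod 7 = 4, so 4 days after Wednesday is Sunday.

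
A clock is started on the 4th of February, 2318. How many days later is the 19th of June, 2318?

February 2318: 28 − 4 = 24 days remain (2318 is not a leap year, so February has 28 days).
Then March (31), April (30), May (31): 31 + 30 + 31 = 92 days.
June 1–19, 2318: 19 days.
Total: 24 + 92 + 19 = 135 days.

135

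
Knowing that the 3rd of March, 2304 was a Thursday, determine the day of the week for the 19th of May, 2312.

Sunday

Day-of-year of March 3, 2304: 63.
Day-of-year of May 19, 2312: 140.
2304 has 366 days, so 366 − 63 = 303 days remain in 2304.
Full years 2305–2311: 6 common + 1 leap = 6×365 + 1×366 = 2556 days.
Total: 303 + 2556 + 140 = 2999 days.
2999 mod 7 = 3, so 3 days after Thursday is Sunday.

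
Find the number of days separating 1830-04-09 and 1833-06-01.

1149

Day-of-year of April 9, 1830: 99.
Day-of-year of June 1, 1833: 152.
1830 has 365 days, so 365 − 99 = 266 days remain in 1830.
Full years: 1831: 365; 1832: 366. Sum = 731.
Total: 266 + 731 + 152 = 1149 days.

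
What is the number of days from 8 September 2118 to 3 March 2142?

8577

Day-of-year of September 8, 2118: 251.
Day-of-year of March 3, 2142: 62.
2118 has 365 days, so 365 − 251 = 114 days remain in 2118.
Full years 2119–2141: 17 common + 6 leap = 17×365 + 6×366 = 8401 days.
Total: 114 + 8401 + 62 = 8577 days.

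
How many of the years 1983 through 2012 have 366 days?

Years divisible by 4 in [1983, 2012]: 1984, 1988, 1992, 1996, 2000, 2004, 2008, 2012.
2000 is divisible by 400, so still leap.
No century exceptions apply. Count: 8.

8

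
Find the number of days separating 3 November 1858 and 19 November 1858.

Within November 1858: 19 − 3 = 16 days.

16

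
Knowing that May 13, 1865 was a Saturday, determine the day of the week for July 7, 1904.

Thursday

From May 13, 1865 to May 13, 1904: 39 years, of which 9 contain a Feb 29 — 30×365 + 9×366 = 14244 days.
(1900 is not a leap year (divisible by 100 but not 400).)
May 1904: 31 − 13 = 18 days remain.
Then June (30): 30 days.
July 1–7, 1904: 7 days.
Residual: 55 days.
Total: 14299 days.
14299 mod 7 = 5, so 5 days after Saturday is Thursday.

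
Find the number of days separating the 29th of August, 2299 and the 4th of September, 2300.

August 2299: 31 − 29 = 2 days remain.
Then 12 full months totalling 365 days.
September 1–4, 2300: 4 days.
Total: 2 + 365 + 4 = 371 days.

371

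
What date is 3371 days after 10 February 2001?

5 May 2010

Count 3371 days after February 10, 2001:
Day-of-year of February 10, 2001: 41.
Day-of-year of May 5, 2010: 125.
2001 has 365 days, so 365 − 41 = 324 days remain in 2001.
Full years 2002–2009: 6 common + 2 leap = 6×365 + 2×366 = 2922 days.
Total: 324 + 2922 + 125 = 3371 days.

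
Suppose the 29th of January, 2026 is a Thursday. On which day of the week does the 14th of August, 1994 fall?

Sunday

Count forward from the earlier date (August 14, 1994) to the later (January 29, 2026):
From August 14, 1994 to August 14, 2025: 31 years, of which 8 contain a Feb 29 — 23×365 + 8×366 = 11323 days.
(2000 is a leap year (divisible by 400).)
August 2025: 31 − 14 = 17 days remain.
Then September (30), October (31), November (30), December (31): 30 + 31 + 30 + 31 = 122 days.
January 1–29, 2026: 29 days.
Residual: 168 days.
Total: 11491 days.
11491 mod 7 = 4, so 4 days before Thursday is Sunday.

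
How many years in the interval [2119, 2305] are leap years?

Years divisible by 4: 2120, 2124, …, 2304 — 47 in all.
Of these, 2200, 2300 are divisible by 100 but not 400, so not leap.
Leap years: 47 − 2 = 45.

45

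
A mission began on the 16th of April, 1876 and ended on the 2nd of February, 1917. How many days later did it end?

14901

Day-of-year of April 16, 1876: 107.
Day-of-year of February 2, 1917: 33.
1876 has 366 days, so 366 − 107 = 259 days remain in 1876.
Full years 1877–1916: 31 common + 9 leap = 31×365 + 9×366 = 14609 days.
Total: 259 + 14609 + 33 = 14901 days.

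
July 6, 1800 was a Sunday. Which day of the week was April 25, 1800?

Count forward from the earlier date (April 25, 1800) to the later (July 6, 1800):
April 1800: 30 − 25 = 5 days remain.
Then May (31), June (30): 31 + 30 = 61 days.
July 1–6, 1800: 6 days.
Total: 5 + 61 + 6 = 72 days.
72 mod 7 = 2, so 2 days before Sunday is Friday.

Friday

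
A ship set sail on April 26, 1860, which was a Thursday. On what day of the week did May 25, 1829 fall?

Monday

Count forward from the earlier date (May 25, 1829) to the later (April 26, 1860):
Day-of-year of May 25, 1829: 145.
Day-of-year of April 26, 1860: 117.
1829 has 365 days, so 365 − 145 = 220 days remain in 1829.
Full years 1830–1859: 23 common + 7 leap = 23×365 + 7×366 = 10957 days.
Total: 220 + 10957 + 117 = 11294 days.
11294 mod 7 = 3, so 3 days before Thursday is Monday.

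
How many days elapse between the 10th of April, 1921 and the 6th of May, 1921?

April 1921: 30 − 10 = 20 days remain.
May 1–6, 1921: 6 days.
Total: 20 + 6 = 26 days.

26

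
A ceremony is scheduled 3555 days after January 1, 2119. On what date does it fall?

September 25, 2128

Count 3555 days after January 1, 2119:
Day-of-year of January 1, 2119: 1.
Day-of-year of September 25, 2128: 269.
2119 has 365 days, so 365 − 1 = 364 days remain in 2119.
Full years 2120–2127: 6 common + 2 leap = 6×365 + 2×366 = 2922 days.
Total: 364 + 2922 + 269 = 3555 days.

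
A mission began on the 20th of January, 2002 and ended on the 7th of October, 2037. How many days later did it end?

13044

Day-of-year of January 20, 2002: 20.
Day-of-year of October 7, 2037: 280.
2002 has 365 days, so 365 − 20 = 345 days remain in 2002.
Full years 2003–2036: 25 common + 9 leap = 25×365 + 9×366 = 12419 days.
Total: 345 + 12419 + 280 = 13044 days.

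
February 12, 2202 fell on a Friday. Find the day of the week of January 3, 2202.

Count forward from the earlier date (January 3, 2202) to the later (February 12, 2202):
January 2202: 31 − 3 = 28 days remain.
February 1–12, 2202: 12 days (2202 is not a leap year).
Total: 28 + 12 = 40 days.
40 mod 7 = 5, so 5 days before Friday is Sunday.

Sunday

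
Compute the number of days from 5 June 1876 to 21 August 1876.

June 1876: 30 − 5 = 25 days remain.
Then July (31): 31 days.
August 1–21, 1876: 21 days.
Total: 25 + 31 + 21 = 77 days.

77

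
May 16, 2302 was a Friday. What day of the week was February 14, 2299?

Tuesday

Count forward from the earlier date (February 14, 2299) to the later (May 16, 2302):
Day-of-year of February 14, 2299: 45.
Day-of-year of May 16, 2302: 136.
2299 has 365 days, so 365 − 45 = 320 days remain in 2299.
Full years: 2300: 365; 2301: 365. Sum = 730.
Total: 320 + 730 + 136 = 1186 days.
1186 mod 7 = 3, so 3 days before Friday is Tuesday.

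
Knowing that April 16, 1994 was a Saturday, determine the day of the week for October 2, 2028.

Monday

From April 16, 1994 to April 16, 2028: 34 years, of which 9 contain a Feb 29 — 25×365 + 9×366 = 12419 days.
(2000 is a leap year (divisible by 400).)
April 2028: 30 − 16 = 14 days remain.
Then May (31), June (30), July (31), August (31), September (30): 31 + 30 + 31 + 31 + 30 = 153 days.
October 1–2, 2028: 2 days.
Residual: 169 days.
Total: 12588 days.
12588 mod 7 = 2, so 2 days after Saturday is Monday.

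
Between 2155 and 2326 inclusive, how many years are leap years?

41

Years divisible by 4: 2156, 2160, …, 2324 — 43 in all.
Of these, 2200, 2300 are divisible by 100 but not 400, so not leap.
Leap years: 43 − 2 = 41.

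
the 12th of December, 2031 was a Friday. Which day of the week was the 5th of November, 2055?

Friday

Day-of-year of December 12, 2031: 346.
Day-of-year of November 5, 2055: 309.
2031 has 365 days, so 365 − 346 = 19 days remain in 2031.
Full years 2032–2054: 17 common + 6 leap = 17×365 + 6×366 = 8401 days.
Total: 19 + 8401 + 309 = 8729 days.
8729 is a multiple of 7, so the 5th of November, 2055 falls on the same weekday: Friday.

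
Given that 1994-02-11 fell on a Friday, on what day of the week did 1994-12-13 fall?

February 1994: 28 − 11 = 17 days remain (1994 is not a leap year, so February has 28 days).
Then 9 full months totalling 275 days.
December 1–13, 1994: 13 days.
Total: 17 + 275 + 13 = 305 days.
305 mod 7 = 4, so 4 days after Friday is Tuesday.

Tuesday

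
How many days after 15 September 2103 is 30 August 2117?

5098

Day-of-year of September 15, 2103: 258.
Day-of-year of August 30, 2117: 242.
2103 has 365 days, so 365 − 258 = 107 days remain in 2103.
Full years 2104–2116: 9 common + 4 leap = 9×365 + 4×366 = 4749 days.
Total: 107 + 4749 + 242 = 5098 days.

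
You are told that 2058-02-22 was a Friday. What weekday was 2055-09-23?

Count forward from the earlier date (September 23, 2055) to the later (February 22, 2058):
Day-of-year of September 23, 2055: 266.
Day-of-year of February 22, 2058: 53.
2055 has 365 days, so 365 − 266 = 99 days remain in 2055.
Full years: 2056: 366; 2057: 365. Sum = 731.
Total: 99 + 731 + 53 = 883 days.
883 mod 7 = 1, so 1 day before Friday is Thursday.

Thursday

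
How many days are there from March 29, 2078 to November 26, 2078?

242

March 2078: 31 − 29 = 2 days remain.
Then April (30), May (31), June (30), July (31), August (31), September (30), October (31): 30 + 31 + 30 + 31 + 31 + 30 + 31 = 214 days.
November 1–26, 2078: 26 days.
Total: 2 + 214 + 26 = 242 days.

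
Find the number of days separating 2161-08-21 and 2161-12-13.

August 2161: 31 − 21 = 10 days remain.
Then September (30), October (31), November (30): 30 + 31 + 30 = 91 days.
December 1–13, 2161: 13 days.
Total: 10 + 91 + 13 = 114 days.

114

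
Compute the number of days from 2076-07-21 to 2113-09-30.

Day-of-year of July 21, 2076: 203.
Day-of-year of September 30, 2113: 273.
2076 has 366 days, so 366 − 203 = 163 days remain in 2076.
Full years 2077–2112: 28 common + 8 leap = 28×365 + 8×366 = 13148 days.
Total: 163 + 13148 + 273 = 13584 days.

13584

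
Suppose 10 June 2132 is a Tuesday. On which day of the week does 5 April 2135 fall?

Tuesday

Day-of-year of June 10, 2132: 162.
Day-of-year of April 5, 2135: 95.
2132 has 366 days, so 366 − 162 = 204 days remain in 2132.
Full years: 2133: 365; 2134: 365. Sum = 730.
Total: 204 + 730 + 95 = 1029 days.
1029 is a multiple of 7, so 5 April 2135 falls on the same weekday: Tuesday.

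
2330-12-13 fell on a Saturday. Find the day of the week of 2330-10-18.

Saturday

Count forward from the earlier date (October 18, 2330) to the later (December 13, 2330):
October 2330: 31 − 18 = 13 days remain.
Then November (30): 30 days.
December 1–13, 2330: 13 days.
Total: 13 + 30 + 13 = 56 days.
56 is a multiple of 7, so 2330-10-18 falls on the same weekday: Saturday.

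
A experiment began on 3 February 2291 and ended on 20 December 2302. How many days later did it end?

Day-of-year of February 3, 2291: 34.
Day-of-year of December 20, 2302: 354.
2291 has 365 days, so 365 − 34 = 331 days remain in 2291.
Full years 2292–2301: 8 common + 2 leap = 8×365 + 2×366 = 3652 days.
Total: 331 + 3652 + 354 = 4337 days.

4337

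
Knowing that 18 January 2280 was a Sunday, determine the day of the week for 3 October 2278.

Thursday

Count forward from the earlier date (October 3, 2278) to the later (January 18, 2280):
October 2278: 31 − 3 = 28 days remain.
Then 14 full months totalling 426 days.
January 1–18, 2280: 18 days.
Total: 28 + 426 + 18 = 472 days.
472 mod 7 = 3, so 3 days before Sunday is Thursday.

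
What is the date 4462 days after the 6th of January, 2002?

the 26th of March, 2014

Count 4462 days after January 6, 2002:
From January 6, 2002 to January 6, 2014: 12 years, of which 3 contain a Feb 29 — 9×365 + 3×366 = 4383 days.
January 2014: 31 − 6 = 25 days remain.
Then February 2014 (28): 28 days.
March 1–26, 2014: 26 days.
Residual: 79 days.
Total: 4462 days.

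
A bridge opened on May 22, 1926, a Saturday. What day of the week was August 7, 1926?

Saturday

May 1926: 31 − 22 = 9 days remain.
Then June (30), July (31): 30 + 31 = 61 days.
August 1–7, 1926: 7 days.
Total: 9 + 61 + 7 = 77 days.
77 is a multiple of 7, so August 7, 1926 falls on the same weekday: Saturday.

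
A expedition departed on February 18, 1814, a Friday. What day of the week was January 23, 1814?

Sunday

Count forward from the earlier date (January 23, 1814) to the later (February 18, 1814):
January 1814: 31 − 23 = 8 days remain.
February 1–18, 1814: 18 days (1814 is not a leap year).
Total: 8 + 18 = 26 days.
26 mod 7 = 5, so 5 days before Friday is Sunday.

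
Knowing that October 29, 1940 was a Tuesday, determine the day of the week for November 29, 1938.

Count forward from the earlier date (November 29, 1938) to the later (October 29, 1940):
November 29, 1938 → November 29, 1939: 365 days.
November 1939: 30 − 29 = 1 day remains.
Then 10 full months totalling 305 days.
October 1–29, 1940: 29 days.
Residual: 335 days.
Total: 700 days.
700 is a multiple of 7, so November 29, 1938 falls on the same weekday: Tuesday.

Tuesday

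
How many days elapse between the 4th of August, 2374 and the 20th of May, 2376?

August 2374: 31 − 4 = 27 days remain.
Then 20 full months totalling 608 days.
May 1–20, 2376: 20 days.
Total: 27 + 608 + 20 = 655 days.

655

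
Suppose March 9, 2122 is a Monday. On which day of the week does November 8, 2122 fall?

Sunday

March 2122: 31 − 9 = 22 days remain.
Then April (30), May (31), June (30), July (31), August (31), September (30), October (31): 30 + 31 + 30 + 31 + 31 + 30 + 31 = 214 days.
November 1–8, 2122: 8 days.
Total: 22 + 214 + 8 = 244 days.
244 mod 7 = 6, so 6 days after Monday is Sunday.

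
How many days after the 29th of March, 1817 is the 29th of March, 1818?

March 1817: 31 − 29 = 2 days remain.
Then 11 full months totalling 334 days.
March 1–29, 1818: 29 days.
Total: 2 + 334 + 29 = 365 days.

365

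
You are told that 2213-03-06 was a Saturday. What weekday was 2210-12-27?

Thursday

Count forward from the earlier date (December 27, 2210) to the later (March 6, 2213):
December 27, 2210 → December 27, 2211: 365 days.
December 27, 2211 → December 27, 2212: 366 days (2212 is a leap year).
December 2212: 31 − 27 = 4 days remain.
Then January (31), February 2213 (28): 31 + 28 = 59 days.
March 1–6, 2213: 6 days.
Residual: 69 days.
Total: 800 days.
800 mod 7 = 2, so 2 days before Saturday is Thursday.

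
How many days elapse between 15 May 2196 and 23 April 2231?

12760

Day-of-year of May 15, 2196: 136.
Day-of-year of April 23, 2231: 113.
2196 has 366 days, so 366 − 136 = 230 days remain in 2196.
Full years 2197–2230: 27 common + 7 leap = 27×365 + 7×366 = 12417 days.
Total: 230 + 12417 + 113 = 12760 days.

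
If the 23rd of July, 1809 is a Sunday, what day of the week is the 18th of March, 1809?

Count forward from the earlier date (March 18, 1809) to the later (July 23, 1809):
March 1809: 31 − 18 = 13 days remain.
Then April (30), May (31), June (30): 30 + 31 + 30 = 91 days.
July 1–23, 1809: 23 days.
Total: 13 + 91 + 23 = 127 days.
127 mod 7 = 1, so 1 day before Sunday is Saturday.

Saturday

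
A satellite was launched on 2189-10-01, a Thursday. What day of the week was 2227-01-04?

Thursday

From October 1, 2189 to October 1, 2226: 37 years, of which 8 contain a Feb 29 — 29×365 + 8×366 = 13513 days.
(2200 is not a leap year (divisible by 100 but not 400).)
October 2226: 31 − 1 = 30 days remain.
Then November (30), December (31): 30 + 31 = 61 days.
January 1–4, 2227: 4 days.
Residual: 95 days.
Total: 13608 days.
13608 is a multiple of 7, so 2227-01-04 falls on the same weekday: Thursday.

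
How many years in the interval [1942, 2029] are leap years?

Years divisible by 4: 1944, 1948, …, 2028 — 22 in all.
2000 is divisible by 400, so still leap.
No century exceptions apply. Count: 22.

22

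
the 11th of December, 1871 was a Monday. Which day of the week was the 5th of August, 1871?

Count forward from the earlier date (August 5, 1871) to the later (December 11, 1871):
August 1871: 31 − 5 = 26 days remain.
Then September (30), October (31), November (30): 30 + 31 + 30 = 91 days.
December 1–11, 1871: 11 days.
Total: 26 + 91 + 11 = 128 days.
128 mod 7 = 2, so 2 days before Monday is Saturday.

Saturday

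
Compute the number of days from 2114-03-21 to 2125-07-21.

Day-of-year of March 21, 2114: 80.
Day-of-year of July 21, 2125: 202.
2114 has 365 days, so 365 − 80 = 285 days remain in 2114.
Full years 2115–2124: 7 common + 3 leap = 7×365 + 3×366 = 3653 days.
Total: 285 + 3653 + 202 = 4140 days.

4140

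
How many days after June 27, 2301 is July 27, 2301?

June 2301: 30 − 27 = 3 days remain.
July 1–27, 2301: 27 days.
Total: 3 + 27 = 30 days.

30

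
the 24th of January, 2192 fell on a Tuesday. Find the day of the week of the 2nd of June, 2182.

Count forward from the earlier date (June 2, 2182) to the later (January 24, 2192):
From June 2, 2182 to June 2, 2191: 9 years, of which 2 contain a Feb 29 — 7×365 + 2×366 = 3287 days.
June 2191: 30 − 2 = 28 days remain.
Then July (31), August (31), September (30), October (31), November (30), December (31): 31 + 31 + 30 + 31 + 30 + 31 = 184 days.
January 1–24, 2192: 24 days.
Residual: 236 days.
Total: 3523 days.
3523 mod 7 = 2, so 2 days before Tuesday is Sunday.

Sunday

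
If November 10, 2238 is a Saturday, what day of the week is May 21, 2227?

Count forward from the earlier date (May 21, 2227) to the later (November 10, 2238):
From May 21, 2227 to May 21, 2238: 11 years, of which 3 contain a Feb 29 — 8×365 + 3×366 = 4018 days.
May 2238: 31 − 21 = 10 days remain.
Then June (30), July (31), August (31), September (30), October (31): 30 + 31 + 31 + 30 + 31 = 153 days.
November 1–10, 2238: 10 days.
Residual: 173 days.
Total: 4191 days.
4191 mod 7 = 5, so 5 days before Saturday is Monday.

Monday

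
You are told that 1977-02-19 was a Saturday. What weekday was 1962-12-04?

Count forward from the earlier date (December 4, 1962) to the later (February 19, 1977):
Day-of-year of December 4, 1962: 338.
Day-of-year of February 19, 1977: 50.
1962 has 365 days, so 365 − 338 = 27 days remain in 1962.
Full years 1963–1976: 10 common + 4 leap = 10×365 + 4×366 = 5114 days.
Total: 27 + 5114 + 50 = 5191 days.
5191 mod 7 = 4, so 4 days before Saturday is Tuesday.

Tuesday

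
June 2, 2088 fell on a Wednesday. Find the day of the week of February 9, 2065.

Monday

Count forward from the earlier date (February 9, 2065) to the later (June 2, 2088):
From February 9, 2065 to February 9, 2088: 23 years, of which 5 contain a Feb 29 — 18×365 + 5×366 = 8400 days.
February 2088: 29 − 9 = 20 days remain (2088 is a leap year, so February has 29 days).
Then March (31), April (30), May (31): 31 + 30 + 31 = 92 days.
June 1–2, 2088: 2 days.
Residual: 114 days.
Total: 8514 days.
8514 mod 7 = 2, so 2 days before Wednesday is Monday.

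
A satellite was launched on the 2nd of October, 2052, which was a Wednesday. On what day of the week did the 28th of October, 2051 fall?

Saturday

Count forward from the earlier date (October 28, 2051) to the later (October 2, 2052):
October 2051: 31 − 28 = 3 days remain.
Then 11 full months totalling 335 days.
October 1–2, 2052: 2 days.
Residual: 340 days.
Total: 340 days.
340 mod 7 = 4, so 4 days before Wednesday is Saturday.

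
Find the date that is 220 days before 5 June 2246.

28 October 2245

Count 220 days before June 5, 2246:
October 2245: 31 − 28 = 3 days remain.
Then November (30), December (31), January (31), February 2246 (28), March (31), April (30), May (31): 30 + 31 + 31 + 28 + 31 + 30 + 31 = 212 days.
June 1–5, 2246: 5 days.
Total: 3 + 212 + 5 = 220 days.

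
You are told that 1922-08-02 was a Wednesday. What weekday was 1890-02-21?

Friday

Count forward from the earlier date (February 21, 1890) to the later (August 2, 1922):
From February 21, 1890 to February 21, 1922: 32 years, of which 7 contain a Feb 29 — 25×365 + 7×366 = 11687 days.
(1900 is not a leap year (divisible by 100 but not 400).)
February 1922: 28 − 21 = 7 days remain (1922 is not a leap year, so February has 28 days).
Then March (31), April (30), May (31), June (30), July (31): 31 + 30 + 31 + 30 + 31 = 153 days.
August 1–2, 1922: 2 days.
Residual: 162 days.
Total: 11849 days.
11849 mod 7 = 5, so 5 days before Wednesday is Friday.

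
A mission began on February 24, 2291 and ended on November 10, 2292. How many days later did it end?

625

February 2291: 28 − 24 = 4 days remain (2291 is not a leap year, so February has 28 days).
Then 20 full months totalling 611 days.
November 1–10, 2292: 10 days.
Total: 4 + 611 + 10 = 625 days.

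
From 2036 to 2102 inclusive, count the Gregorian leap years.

16

Years divisible by 4: 2036, 2040, …, 2100 — 17 in all.
Of these, 2100 is divisible by 100 but not 400, so not leap.
Leap years: 17 − 1 = 16.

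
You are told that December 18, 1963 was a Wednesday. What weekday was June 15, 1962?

Friday

Count forward from the earlier date (June 15, 1962) to the later (December 18, 1963):
June 1962: 30 − 15 = 15 days remain.
Then 17 full months totalling 518 days.
December 1–18, 1963: 18 days.
Total: 15 + 518 + 18 = 551 days.
551 mod 7 = 5, so 5 days before Wednesday is Friday.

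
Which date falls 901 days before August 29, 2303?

March 11, 2301

Count 901 days before August 29, 2303:
March 11, 2301 → March 11, 2302: 365 days.
March 11, 2302 → March 11, 2303: 365 days.
March 2303: 31 − 11 = 20 days remain.
Then April (30), May (31), June (30), July (31): 30 + 31 + 30 + 31 = 122 days.
August 1–29, 2303: 29 days.
Residual: 171 days.
Total: 901 days.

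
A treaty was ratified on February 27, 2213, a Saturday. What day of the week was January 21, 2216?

February 27, 2213 → February 27, 2214: 365 days.
February 27, 2214 → February 27, 2215: 365 days.
February 2215: 28 − 27 = 1 day remains (2215 is not a leap year, so February has 28 days).
Then 10 full months totalling 306 days.
January 1–21, 2216: 21 days.
Residual: 328 days.
Total: 1058 days.
1058 mod 7 = 1, so 1 day after Saturday is Sunday.

Sunday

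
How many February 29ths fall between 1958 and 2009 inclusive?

13

Years divisible by 4: 1960, 1964, …, 2008 — 13 in all.
2000 is divisible by 400, so still leap.
No century exceptions apply. Count: 13.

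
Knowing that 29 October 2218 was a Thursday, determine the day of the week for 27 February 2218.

Count forward from the earlier date (February 27, 2218) to the later (October 29, 2218):
February 2218: 28 − 27 = 1 day remains (2218 is not a leap year, so February has 28 days).
Then March (31), April (30), May (31), June (30), July (31), August (31), September (30): 31 + 30 + 31 + 30 + 31 + 31 + 30 = 214 days.
October 1–29, 2218: 29 days.
Total: 1 + 214 + 29 = 244 days.
244 mod 7 = 6, so 6 days before Thursday is Friday.

Friday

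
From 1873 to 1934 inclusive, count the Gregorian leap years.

Years divisible by 4: 1876, 1880, …, 1932 — 15 in all.
Of these, 1900 is divisible by 100 but not 400, so not leap.
Leap years: 15 − 1 = 14.

14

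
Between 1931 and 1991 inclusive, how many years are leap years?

Years divisible by 4: 1932, 1936, …, 1988 — 15 in all.
No century exceptions apply. Count: 15.

15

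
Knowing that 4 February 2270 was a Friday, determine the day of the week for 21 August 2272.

Wednesday

February 2270: 28 − 4 = 24 days remain (2270 is not a leap year, so February has 28 days).
Then 29 full months totalling 884 days.
August 1–21, 2272: 21 days.
Total: 24 + 884 + 21 = 929 days.
929 mod 7 = 5, so 5 days after Friday is Wednesday.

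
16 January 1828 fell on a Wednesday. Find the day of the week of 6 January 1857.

From January 16, 1828 to January 16, 1856: 28 years, of which 7 contain a Feb 29 — 21×365 + 7×366 = 10227 days.
January 1856: 31 − 16 = 15 days remain.
Then 11 full months totalling 335 days.
January 1–6, 1857: 6 days.
Residual: 356 days.
Total: 10583 days.
10583 mod 7 = 6, so 6 days after Wednesday is Tuesday.

Tuesday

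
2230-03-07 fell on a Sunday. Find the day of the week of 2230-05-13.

Thursday

March 2230: 31 − 7 = 24 days remain.
Then April (30): 30 days.
May 1–13, 2230: 13 days.
Total: 24 + 30 + 13 = 67 days.
67 mod 7 = 4, so 4 days after Sunday is Thursday.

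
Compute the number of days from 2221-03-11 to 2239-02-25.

6560

From March 11, 2221 to March 11, 2238: 17 years, of which 4 contain a Feb 29 — 13×365 + 4×366 = 6209 days.
March 2238: 31 − 11 = 20 days remain.
Then 10 full months totalling 306 days.
February 1–25, 2239: 25 days (2239 is not a leap year).
Residual: 351 days.
Total: 6560 days.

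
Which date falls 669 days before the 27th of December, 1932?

the 27th of February, 1931

Count 669 days before December 27, 1932:
February 1931: 28 − 27 = 1 day remains (1931 is not a leap year, so February has 28 days).
Then 21 full months totalling 641 days.
December 1–27, 1932: 27 days.
Total: 1 + 641 + 27 = 669 days.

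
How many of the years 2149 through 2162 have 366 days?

3

Years divisible by 4 in [2149, 2162]: 2152, 2156, 2160.
No century exceptions apply. Count: 3.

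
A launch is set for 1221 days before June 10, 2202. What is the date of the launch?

February 4, 2199

Count 1221 days before June 10, 2202:
Day-of-year of February 4, 2199: 35.
Day-of-year of June 10, 2202: 161.
2199 has 365 days, so 365 − 35 = 330 days remain in 2199.
Full years: 2200: 365; 2201: 365. Sum = 730.
Total: 330 + 730 + 161 = 1221 days.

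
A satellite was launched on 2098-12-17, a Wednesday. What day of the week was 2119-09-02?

From December 17, 2098 to December 17, 2118: 20 years, of which 4 contain a Feb 29 — 16×365 + 4×366 = 7304 days.
(2100 is not a leap year (divisible by 100 but not 400).)
December 2118: 31 − 17 = 14 days remain.
Then January (31), February 2119 (28), March (31), April (30), May (31), June (30), July (31), August (31): 31 + 28 + 31 + 30 + 31 + 30 + 31 + 31 = 243 days.
September 1–2, 2119: 2 days.
Residual: 259 days.
Total: 7563 days.
7563 mod 7 = 3, so 3 days after Wednesday is Saturday.

Saturday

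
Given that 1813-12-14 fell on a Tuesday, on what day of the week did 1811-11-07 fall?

Count forward from the earlier date (November 7, 1811) to the later (December 14, 1813):
November 1811: 30 − 7 = 23 days remain.
Then 24 full months totalling 731 days.
December 1–14, 1813: 14 days.
Total: 23 + 731 + 14 = 768 days.
768 mod 7 = 5, so 5 days before Tuesday is Thursday.

Thursday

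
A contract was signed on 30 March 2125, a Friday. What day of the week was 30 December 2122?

Wednesday

Count forward from the earlier date (December 30, 2122) to the later (March 30, 2125):
December 30, 2122 → December 30, 2123: 365 days.
December 30, 2123 → December 30, 2124: 366 days (2124 is a leap year).
December 2124: 31 − 30 = 1 day remains.
Then January (31), February 2125 (28): 31 + 28 = 59 days.
March 1–30, 2125: 30 days.
Residual: 90 days.
Total: 821 days.
821 mod 7 = 2, so 2 days before Friday is Wednesday.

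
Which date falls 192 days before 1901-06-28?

1900-12-18

Count 192 days before June 28, 1901:
December 1900: 31 − 18 = 13 days remain.
Then January (31), February 1901 (28), March (31), April (30), May (31): 31 + 28 + 31 + 30 + 31 = 151 days.
June 1–28, 1901: 28 days.
Total: 13 + 151 + 28 = 192 days.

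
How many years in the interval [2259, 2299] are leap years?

Years divisible by 4 in [2259, 2299]: 2260, 2264, 2268, 2272, 2276, 2280, 2284, 2288, 2292, 2296.
No century exceptions apply. Count: 10.

10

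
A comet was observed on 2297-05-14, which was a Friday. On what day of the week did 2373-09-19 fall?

Day-of-year of May 14, 2297: 134.
Day-of-year of September 19, 2373: 262.
2297 has 365 days, so 365 − 134 = 231 days remain in 2297.
Full years 2298–2372: 57 common + 18 leap = 57×365 + 18×366 = 27393 days.
Total: 231 + 27393 + 262 = 27886 days.
27886 mod 7 = 5, so 5 days after Friday is Wednesday.

Wednesday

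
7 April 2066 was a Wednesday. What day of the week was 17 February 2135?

Day-of-year of April 7, 2066: 97.
Day-of-year of February 17, 2135: 48.
2066 has 365 days, so 365 − 97 = 268 days remain in 2066.
Full years 2067–2134: 52 common + 16 leap = 52×365 + 16×366 = 24836 days.
Total: 268 + 24836 + 48 = 25152 days.
25152 mod 7 = 1, so 1 day after Wednesday is Thursday.

Thursday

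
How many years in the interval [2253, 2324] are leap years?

Years divisible by 4: 2256, 2260, …, 2324 — 18 in all.
Of these, 2300 is divisible by 100 but not 400, so not leap.
Leap years: 18 − 1 = 17.

17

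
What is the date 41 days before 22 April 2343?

12 March 2343

Count 41 days before April 22, 2343:
March 2343: 31 − 12 = 19 days remain.
April 1–22, 2343: 22 days.
Total: 19 + 22 = 41 days.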